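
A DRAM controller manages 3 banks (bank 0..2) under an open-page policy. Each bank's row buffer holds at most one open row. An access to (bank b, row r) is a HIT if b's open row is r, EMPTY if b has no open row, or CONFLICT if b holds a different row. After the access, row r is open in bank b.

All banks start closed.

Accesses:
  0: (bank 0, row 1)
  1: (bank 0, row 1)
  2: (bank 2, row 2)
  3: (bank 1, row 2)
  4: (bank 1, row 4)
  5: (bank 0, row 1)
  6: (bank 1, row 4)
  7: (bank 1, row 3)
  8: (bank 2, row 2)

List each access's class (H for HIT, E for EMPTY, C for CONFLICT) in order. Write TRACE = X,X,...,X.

  [0] b0 r1: no row ⇒ E
  [1] b0 r1: had r1 ⇒ H
  [2] b2 r2: no row ⇒ E
  [3] b1 r2: no row ⇒ E
  [4] b1 r4: had r2 ⇒ C
  [5] b0 r1: had r1 ⇒ H
  [6] b1 r4: had r4 ⇒ H
  [7] b1 r3: had r4 ⇒ C
  [8] b2 r2: had r2 ⇒ H

TRACE = E,H,E,E,C,H,H,C,H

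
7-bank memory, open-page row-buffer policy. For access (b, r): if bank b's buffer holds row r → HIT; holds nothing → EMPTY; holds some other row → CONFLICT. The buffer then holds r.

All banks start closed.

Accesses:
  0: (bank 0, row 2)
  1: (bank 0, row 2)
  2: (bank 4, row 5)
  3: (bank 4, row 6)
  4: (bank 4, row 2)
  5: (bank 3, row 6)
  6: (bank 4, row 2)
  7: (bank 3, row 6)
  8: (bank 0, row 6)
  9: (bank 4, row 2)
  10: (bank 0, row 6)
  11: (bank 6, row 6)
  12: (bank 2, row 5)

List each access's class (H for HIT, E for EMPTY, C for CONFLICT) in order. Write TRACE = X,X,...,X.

TRACE = E,H,E,C,C,E,H,H,C,H,H,E,E

#0 (0,2) E
#1 (0,2) H  (was 2)
#2 (4,5) E
#3 (4,6) C  (was 5)
#4 (4,2) C  (was 6)
#5 (3,6) E
#6 (4,2) H  (was 2)
#7 (3,6) H  (was 6)
#8 (0,6) C  (was 2)
#9 (4,2) H  (was 2)
#10 (0,6) H  (was 6)
#11 (6,6) E
#12 (2,5) E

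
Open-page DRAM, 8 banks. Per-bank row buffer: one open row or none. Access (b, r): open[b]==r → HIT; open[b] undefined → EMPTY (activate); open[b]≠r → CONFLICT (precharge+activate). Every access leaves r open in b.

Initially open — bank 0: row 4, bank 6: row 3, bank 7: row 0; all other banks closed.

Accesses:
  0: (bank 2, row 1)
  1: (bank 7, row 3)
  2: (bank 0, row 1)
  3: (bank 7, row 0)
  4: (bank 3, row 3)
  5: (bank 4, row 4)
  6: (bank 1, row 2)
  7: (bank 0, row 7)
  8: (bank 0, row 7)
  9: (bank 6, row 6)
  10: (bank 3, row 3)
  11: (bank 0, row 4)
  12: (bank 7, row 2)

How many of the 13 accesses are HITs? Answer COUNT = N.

0: bank 2 row 1 — prev None → EMPTY
1: bank 7 row 3 — prev 0 → CONFLICT
2: bank 0 row 1 — prev 4 → CONFLICT
3: bank 7 row 0 — prev 3 → CONFLICT
4: bank 3 row 3 — prev None → EMPTY
5: bank 4 row 4 — prev None → EMPTY
6: bank 1 row 2 — prev None → EMPTY
7: bank 0 row 7 — prev 1 → CONFLICT
8: bank 0 row 7 — prev 7 → HIT
9: bank 6 row 6 — prev 3 → CONFLICT
10: bank 3 row 3 — prev 3 → HIT
11: bank 0 row 4 — prev 7 → CONFLICT
12: bank 7 row 2 — prev 0 → CONFLICT

COUNT = 2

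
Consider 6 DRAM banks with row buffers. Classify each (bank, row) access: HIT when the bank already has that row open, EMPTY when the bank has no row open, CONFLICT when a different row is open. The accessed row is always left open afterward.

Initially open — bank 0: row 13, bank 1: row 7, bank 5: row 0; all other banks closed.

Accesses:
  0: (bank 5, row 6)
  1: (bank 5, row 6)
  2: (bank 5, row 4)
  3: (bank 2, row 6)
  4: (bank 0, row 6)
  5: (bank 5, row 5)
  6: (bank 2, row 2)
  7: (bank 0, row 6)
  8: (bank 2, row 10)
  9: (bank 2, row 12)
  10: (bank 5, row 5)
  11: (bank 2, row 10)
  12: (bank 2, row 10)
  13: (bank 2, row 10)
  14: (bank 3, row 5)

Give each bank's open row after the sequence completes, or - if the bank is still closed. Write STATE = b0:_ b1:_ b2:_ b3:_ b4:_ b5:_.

STATE = b0:6 b1:7 b2:10 b3:5 b4:- b5:5

step 0: bank5 0->6 [CONFLICT]
step 1: bank5 6->6 [HIT]
step 2: bank5 6->4 [CONFLICT]
step 3: bank2 None->6 [EMPTY]
step 4: bank0 13->6 [CONFLICT]
step 5: bank5 4->5 [CONFLICT]
step 6: bank2 6->2 [CONFLICT]
step 7: bank0 6->6 [HIT]
step 8: bank2 2->10 [CONFLICT]
step 9: bank2 10->12 [CONFLICT]
step 10: bank5 5->5 [HIT]
step 11: bank2 12->10 [CONFLICT]
step 12: bank2 10->10 [HIT]
step 13: bank2 10->10 [HIT]
step 14: bank3 None->5 [EMPTY]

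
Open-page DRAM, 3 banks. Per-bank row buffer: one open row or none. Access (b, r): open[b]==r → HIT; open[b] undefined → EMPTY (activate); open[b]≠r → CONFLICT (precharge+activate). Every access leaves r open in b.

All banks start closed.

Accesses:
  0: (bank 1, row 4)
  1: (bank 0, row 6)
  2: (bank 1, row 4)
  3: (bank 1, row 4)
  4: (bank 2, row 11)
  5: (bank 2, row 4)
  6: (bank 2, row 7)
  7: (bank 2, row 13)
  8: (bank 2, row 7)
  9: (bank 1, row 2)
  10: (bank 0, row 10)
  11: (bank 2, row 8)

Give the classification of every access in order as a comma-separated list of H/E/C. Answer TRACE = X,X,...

TRACE = E,E,H,H,E,C,C,C,C,C,C,C

0: bank 1 row 4 — prev None → EMPTY
1: bank 0 row 6 — prev None → EMPTY
2: bank 1 row 4 — prev 4 → HIT
3: bank 1 row 4 — prev 4 → HIT
4: bank 2 row 11 — prev None → EMPTY
5: bank 2 row 4 — prev 11 → CONFLICT
6: bank 2 row 7 — prev 4 → CONFLICT
7: bank 2 row 13 — prev 7 → CONFLICT
8: bank 2 row 7 — prev 13 → CONFLICT
9: bank 1 row 2 — prev 4 → CONFLICT
10: bank 0 row 10 — prev 6 → CONFLICT
11: bank 2 row 8 — prev 7 → CONFLICT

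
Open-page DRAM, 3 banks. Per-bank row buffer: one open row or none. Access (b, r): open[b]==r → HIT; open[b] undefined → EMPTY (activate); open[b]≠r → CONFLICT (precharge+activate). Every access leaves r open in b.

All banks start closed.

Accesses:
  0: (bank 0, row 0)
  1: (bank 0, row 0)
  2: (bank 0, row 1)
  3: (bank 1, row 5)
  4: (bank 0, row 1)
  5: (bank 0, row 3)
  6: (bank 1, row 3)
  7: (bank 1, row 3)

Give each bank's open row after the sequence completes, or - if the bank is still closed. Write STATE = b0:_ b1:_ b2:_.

STATE = b0:3 b1:3 b2:-

  [0] b0 r0: no row ⇒ E
  [1] b0 r0: had r0 ⇒ H
  [2] b0 r1: had r0 ⇒ C
  [3] b1 r5: no row ⇒ E
  [4] b0 r1: had r1 ⇒ H
  [5] b0 r3: had r1 ⇒ C
  [6] b1 r3: had r5 ⇒ C
  [7] b1 r3: had r3 ⇒ H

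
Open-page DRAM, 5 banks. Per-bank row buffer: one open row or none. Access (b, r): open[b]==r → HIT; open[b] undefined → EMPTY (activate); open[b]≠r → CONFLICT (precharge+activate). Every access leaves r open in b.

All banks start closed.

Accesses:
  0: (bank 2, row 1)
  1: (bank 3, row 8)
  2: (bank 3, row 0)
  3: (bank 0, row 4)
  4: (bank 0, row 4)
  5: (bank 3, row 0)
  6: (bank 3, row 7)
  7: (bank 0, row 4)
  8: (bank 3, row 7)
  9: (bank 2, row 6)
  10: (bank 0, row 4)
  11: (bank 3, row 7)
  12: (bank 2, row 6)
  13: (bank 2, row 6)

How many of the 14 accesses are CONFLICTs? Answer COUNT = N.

#0 (2,1) E
#1 (3,8) E
#2 (3,0) C  (was 8)
#3 (0,4) E
#4 (0,4) H  (was 4)
#5 (3,0) H  (was 0)
#6 (3,7) C  (was 0)
#7 (0,4) H  (was 4)
#8 (3,7) H  (was 7)
#9 (2,6) C  (was 1)
#10 (0,4) H  (was 4)
#11 (3,7) H  (was 7)
#12 (2,6) H  (was 6)
#13 (2,6) H  (was 6)

COUNT = 3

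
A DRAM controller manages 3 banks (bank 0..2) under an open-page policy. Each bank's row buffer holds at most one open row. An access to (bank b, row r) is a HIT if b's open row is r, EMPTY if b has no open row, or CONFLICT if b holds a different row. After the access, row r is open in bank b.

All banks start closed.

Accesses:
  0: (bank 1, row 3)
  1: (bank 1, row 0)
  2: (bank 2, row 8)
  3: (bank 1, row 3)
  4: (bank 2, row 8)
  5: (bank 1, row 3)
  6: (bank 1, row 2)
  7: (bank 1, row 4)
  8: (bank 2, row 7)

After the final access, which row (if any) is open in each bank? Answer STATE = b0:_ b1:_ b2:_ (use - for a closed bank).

  [0] b1 r3: no row ⇒ E
  [1] b1 r0: had r3 ⇒ C
  [2] b2 r8: no row ⇒ E
  [3] b1 r3: had r0 ⇒ C
  [4] b2 r8: had r8 ⇒ H
  [5] b1 r3: had r3 ⇒ H
  [6] b1 r2: had r3 ⇒ C
  [7] b1 r4: had r2 ⇒ C
  [8] b2 r7: had r8 ⇒ C

STATE = b0:- b1:4 b2:7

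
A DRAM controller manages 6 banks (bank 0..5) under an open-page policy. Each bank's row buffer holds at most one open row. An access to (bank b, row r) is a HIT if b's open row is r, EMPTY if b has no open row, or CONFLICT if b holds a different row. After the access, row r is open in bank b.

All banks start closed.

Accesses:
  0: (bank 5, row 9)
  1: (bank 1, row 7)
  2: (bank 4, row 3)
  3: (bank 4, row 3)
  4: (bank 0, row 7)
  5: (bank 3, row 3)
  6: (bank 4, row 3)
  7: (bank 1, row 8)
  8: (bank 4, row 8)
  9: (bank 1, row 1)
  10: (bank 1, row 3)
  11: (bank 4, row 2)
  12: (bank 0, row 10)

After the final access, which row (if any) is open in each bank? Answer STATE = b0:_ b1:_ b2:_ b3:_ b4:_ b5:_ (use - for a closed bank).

0: bank 5 row 9 — prev None → EMPTY
1: bank 1 row 7 — prev None → EMPTY
2: bank 4 row 3 — prev None → EMPTY
3: bank 4 row 3 — prev 3 → HIT
4: bank 0 row 7 — prev None → EMPTY
5: bank 3 row 3 — prev None → EMPTY
6: bank 4 row 3 — prev 3 → HIT
7: bank 1 row 8 — prev 7 → CONFLICT
8: bank 4 row 8 — prev 3 → CONFLICT
9: bank 1 row 1 — prev 8 → CONFLICT
10: bank 1 row 3 — prev 1 → CONFLICT
11: bank 4 row 2 — prev 8 → CONFLICT
12: bank 0 row 10 — prev 7 → CONFLICT

STATE = b0:10 b1:3 b2:- b3:3 b4:2 b5:9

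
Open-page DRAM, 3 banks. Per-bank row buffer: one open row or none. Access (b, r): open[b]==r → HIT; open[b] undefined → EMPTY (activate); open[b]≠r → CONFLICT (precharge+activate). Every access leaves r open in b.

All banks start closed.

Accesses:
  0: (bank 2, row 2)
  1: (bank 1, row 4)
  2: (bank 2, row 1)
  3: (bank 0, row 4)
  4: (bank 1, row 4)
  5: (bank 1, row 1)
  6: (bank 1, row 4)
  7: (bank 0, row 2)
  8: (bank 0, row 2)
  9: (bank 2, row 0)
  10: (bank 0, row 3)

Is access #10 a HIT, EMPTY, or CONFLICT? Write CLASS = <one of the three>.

CLASS = CONFLICT

#0 (2,2) E
#1 (1,4) E
#2 (2,1) C  (was 2)
#3 (0,4) E
#4 (1,4) H  (was 4)
#5 (1,1) C  (was 4)
#6 (1,4) C  (was 1)
#7 (0,2) C  (was 4)
#8 (0,2) H  (was 2)
#9 (2,0) C  (was 1)
#10 (0,3) C  (was 2)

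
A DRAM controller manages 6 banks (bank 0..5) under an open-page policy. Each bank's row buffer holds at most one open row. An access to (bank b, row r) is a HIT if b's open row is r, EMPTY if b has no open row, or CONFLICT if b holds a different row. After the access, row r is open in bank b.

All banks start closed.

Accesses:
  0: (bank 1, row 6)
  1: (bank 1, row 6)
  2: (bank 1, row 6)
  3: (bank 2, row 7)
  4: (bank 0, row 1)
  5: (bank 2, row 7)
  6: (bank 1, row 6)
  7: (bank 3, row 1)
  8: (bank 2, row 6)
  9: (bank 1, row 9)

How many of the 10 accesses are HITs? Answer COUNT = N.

COUNT = 4

  [0] b1 r6: no row ⇒ E
  [1] b1 r6: had r6 ⇒ H
  [2] b1 r6: had r6 ⇒ H
  [3] b2 r7: no row ⇒ E
  [4] b0 r1: no row ⇒ E
  [5] b2 r7: had r7 ⇒ H
  [6] b1 r6: had r6 ⇒ H
  [7] b3 r1: no row ⇒ E
  [8] b2 r6: had r7 ⇒ C
  [9] b1 r9: had r6 ⇒ C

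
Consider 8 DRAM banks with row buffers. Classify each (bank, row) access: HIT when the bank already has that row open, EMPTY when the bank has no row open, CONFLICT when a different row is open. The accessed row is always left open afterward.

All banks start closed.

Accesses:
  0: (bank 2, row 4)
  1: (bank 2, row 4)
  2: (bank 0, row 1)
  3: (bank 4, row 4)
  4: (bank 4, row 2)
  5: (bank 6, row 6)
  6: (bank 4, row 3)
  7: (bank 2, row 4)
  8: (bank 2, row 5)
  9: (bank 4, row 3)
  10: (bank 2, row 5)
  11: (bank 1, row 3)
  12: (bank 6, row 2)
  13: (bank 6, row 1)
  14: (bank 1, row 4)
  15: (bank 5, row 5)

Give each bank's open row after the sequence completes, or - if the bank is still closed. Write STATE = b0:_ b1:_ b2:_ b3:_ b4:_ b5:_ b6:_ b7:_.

  [0] b2 r4: no row ⇒ E
  [1] b2 r4: had r4 ⇒ H
  [2] b0 r1: no row ⇒ E
  [3] b4 r4: no row ⇒ E
  [4] b4 r2: had r4 ⇒ C
  [5] b6 r6: no row ⇒ E
  [6] b4 r3: had r2 ⇒ C
  [7] b2 r4: had r4 ⇒ H
  [8] b2 r5: had r4 ⇒ C
  [9] b4 r3: had r3 ⇒ H
  [10] b2 r5: had r5 ⇒ H
  [11] b1 r3: no row ⇒ E
  [12] b6 r2: had r6 ⇒ C
  [13] b6 r1: had r2 ⇒ C
  [14] b1 r4: had r3 ⇒ C
  [15] b5 r5: no row ⇒ E

STATE = b0:1 b1:4 b2:5 b3:- b4:3 b5:5 b6:1 b7:-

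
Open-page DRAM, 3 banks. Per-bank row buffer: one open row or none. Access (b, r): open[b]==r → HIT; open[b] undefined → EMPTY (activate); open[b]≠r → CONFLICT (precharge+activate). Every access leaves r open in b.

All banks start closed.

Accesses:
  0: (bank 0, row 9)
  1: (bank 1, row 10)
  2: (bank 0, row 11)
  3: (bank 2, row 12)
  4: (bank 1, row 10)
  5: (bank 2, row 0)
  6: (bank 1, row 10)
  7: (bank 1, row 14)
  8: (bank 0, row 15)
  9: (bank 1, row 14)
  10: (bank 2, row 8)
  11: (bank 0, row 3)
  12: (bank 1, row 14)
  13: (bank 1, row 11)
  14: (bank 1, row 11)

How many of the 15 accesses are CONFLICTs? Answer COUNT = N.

  [0] b0 r9: no row ⇒ E
  [1] b1 r10: no row ⇒ E
  [2] b0 r11: had r9 ⇒ C
  [3] b2 r12: no row ⇒ E
  [4] b1 r10: had r10 ⇒ H
  [5] b2 r0: had r12 ⇒ C
  [6] b1 r10: had r10 ⇒ H
  [7] b1 r14: had r10 ⇒ C
  [8] b0 r15: had r11 ⇒ C
  [9] b1 r14: had r14 ⇒ H
  [10] b2 r8: had r0 ⇒ C
  [11] b0 r3: had r15 ⇒ C
  [12] b1 r14: had r14 ⇒ H
  [13] b1 r11: had r14 ⇒ C
  [14] b1 r11: had r11 ⇒ H

COUNT = 7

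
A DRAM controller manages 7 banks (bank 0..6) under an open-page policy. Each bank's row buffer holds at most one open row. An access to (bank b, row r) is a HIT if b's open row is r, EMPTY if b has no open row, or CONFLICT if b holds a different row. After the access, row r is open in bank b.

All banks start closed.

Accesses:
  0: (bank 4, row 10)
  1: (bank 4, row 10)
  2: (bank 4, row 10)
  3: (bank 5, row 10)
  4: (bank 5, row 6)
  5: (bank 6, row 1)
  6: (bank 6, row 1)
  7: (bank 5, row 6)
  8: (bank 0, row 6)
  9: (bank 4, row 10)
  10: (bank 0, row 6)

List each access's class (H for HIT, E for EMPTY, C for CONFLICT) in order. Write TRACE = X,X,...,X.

TRACE = E,H,H,E,C,E,H,H,E,H,H

#0 (4,10) E
#1 (4,10) H  (was 10)
#2 (4,10) H  (was 10)
#3 (5,10) E
#4 (5,6) C  (was 10)
#5 (6,1) E
#6 (6,1) H  (was 1)
#7 (5,6) H  (was 6)
#8 (0,6) E
#9 (4,10) H  (was 10)
#10 (0,6) H  (was 6)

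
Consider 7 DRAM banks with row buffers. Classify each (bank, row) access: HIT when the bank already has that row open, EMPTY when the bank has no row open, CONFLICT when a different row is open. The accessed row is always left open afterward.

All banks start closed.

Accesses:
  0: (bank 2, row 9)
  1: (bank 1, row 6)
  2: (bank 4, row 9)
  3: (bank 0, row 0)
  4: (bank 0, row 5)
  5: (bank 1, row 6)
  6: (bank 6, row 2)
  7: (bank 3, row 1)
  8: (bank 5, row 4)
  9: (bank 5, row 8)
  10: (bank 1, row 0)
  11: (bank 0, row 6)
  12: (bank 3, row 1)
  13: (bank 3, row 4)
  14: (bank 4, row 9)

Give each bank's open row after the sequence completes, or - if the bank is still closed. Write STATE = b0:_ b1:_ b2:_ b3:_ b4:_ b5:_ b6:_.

0: bank 2 row 9 — prev None → EMPTY
1: bank 1 row 6 — prev None → EMPTY
2: bank 4 row 9 — prev None → EMPTY
3: bank 0 row 0 — prev None → EMPTY
4: bank 0 row 5 — prev 0 → CONFLICT
5: bank 1 row 6 — prev 6 → HIT
6: bank 6 row 2 — prev None → EMPTY
7: bank 3 row 1 — prev None → EMPTY
8: bank 5 row 4 — prev None → EMPTY
9: bank 5 row 8 — prev 4 → CONFLICT
10: bank 1 row 0 — prev 6 → CONFLICT
11: bank 0 row 6 — prev 5 → CONFLICT
12: bank 3 row 1 — prev 1 → HIT
13: bank 3 row 4 — prev 1 → CONFLICT
14: bank 4 row 9 — prev 9 → HIT

STATE = b0:6 b1:0 b2:9 b3:4 b4:9 b5:8 b6:2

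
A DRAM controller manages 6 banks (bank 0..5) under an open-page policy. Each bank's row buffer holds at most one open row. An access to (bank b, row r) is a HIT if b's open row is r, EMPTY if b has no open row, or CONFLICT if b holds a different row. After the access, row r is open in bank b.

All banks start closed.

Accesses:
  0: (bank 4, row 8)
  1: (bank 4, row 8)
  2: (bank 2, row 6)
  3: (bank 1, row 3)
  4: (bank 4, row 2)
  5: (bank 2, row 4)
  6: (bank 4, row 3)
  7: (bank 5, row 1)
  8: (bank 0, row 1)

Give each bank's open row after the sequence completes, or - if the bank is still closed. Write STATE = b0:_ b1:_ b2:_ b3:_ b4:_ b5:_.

0: bank 4 row 8 — prev None → EMPTY
1: bank 4 row 8 — prev 8 → HIT
2: bank 2 row 6 — prev None → EMPTY
3: bank 1 row 3 — prev None → EMPTY
4: bank 4 row 2 — prev 8 → CONFLICT
5: bank 2 row 4 — prev 6 → CONFLICT
6: bank 4 row 3 — prev 2 → CONFLICT
7: bank 5 row 1 — prev None → EMPTY
8: bank 0 row 1 — prev None → EMPTY

STATE = b0:1 b1:3 b2:4 b3:- b4:3 b5:1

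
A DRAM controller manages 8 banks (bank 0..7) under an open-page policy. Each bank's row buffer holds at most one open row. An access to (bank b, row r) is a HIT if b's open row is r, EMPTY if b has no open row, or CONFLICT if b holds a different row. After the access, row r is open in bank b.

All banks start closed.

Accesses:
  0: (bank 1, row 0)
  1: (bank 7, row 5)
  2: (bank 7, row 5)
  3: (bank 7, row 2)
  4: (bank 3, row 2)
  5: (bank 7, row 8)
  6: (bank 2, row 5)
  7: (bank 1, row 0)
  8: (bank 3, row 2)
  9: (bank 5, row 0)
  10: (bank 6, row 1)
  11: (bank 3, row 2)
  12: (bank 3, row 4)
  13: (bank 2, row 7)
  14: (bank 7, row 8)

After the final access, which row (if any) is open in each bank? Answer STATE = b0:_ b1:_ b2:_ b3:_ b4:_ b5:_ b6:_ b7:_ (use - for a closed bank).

STATE = b0:- b1:0 b2:7 b3:4 b4:- b5:0 b6:1 b7:8

step 0: bank1 None->0 [EMPTY]
step 1: bank7 None->5 [EMPTY]
step 2: bank7 5->5 [HIT]
step 3: bank7 5->2 [CONFLICT]
step 4: bank3 None->2 [EMPTY]
step 5: bank7 2->8 [CONFLICT]
step 6: bank2 None->5 [EMPTY]
step 7: bank1 0->0 [HIT]
step 8: bank3 2->2 [HIT]
step 9: bank5 None->0 [EMPTY]
step 10: bank6 None->1 [EMPTY]
step 11: bank3 2->2 [HIT]
step 12: bank3 2->4 [CONFLICT]
step 13: bank2 5->7 [CONFLICT]
step 14: bank7 8->8 [HIT]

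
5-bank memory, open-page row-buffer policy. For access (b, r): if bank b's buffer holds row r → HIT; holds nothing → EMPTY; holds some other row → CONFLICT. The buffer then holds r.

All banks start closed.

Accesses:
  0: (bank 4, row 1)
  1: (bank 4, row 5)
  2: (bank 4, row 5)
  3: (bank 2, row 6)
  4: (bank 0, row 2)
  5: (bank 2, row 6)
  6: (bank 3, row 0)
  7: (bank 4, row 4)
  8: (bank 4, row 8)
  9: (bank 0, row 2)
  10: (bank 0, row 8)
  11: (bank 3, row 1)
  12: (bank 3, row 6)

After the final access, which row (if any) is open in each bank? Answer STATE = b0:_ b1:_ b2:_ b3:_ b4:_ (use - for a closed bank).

  [0] b4 r1: no row ⇒ E
  [1] b4 r5: had r1 ⇒ C
  [2] b4 r5: had r5 ⇒ H
  [3] b2 r6: no row ⇒ E
  [4] b0 r2: no row ⇒ E
  [5] b2 r6: had r6 ⇒ H
  [6] b3 r0: no row ⇒ E
  [7] b4 r4: had r5 ⇒ C
  [8] b4 r8: had r4 ⇒ C
  [9] b0 r2: had r2 ⇒ H
  [10] b0 r8: had r2 ⇒ C
  [11] b3 r1: had r0 ⇒ C
  [12] b3 r6: had r1 ⇒ C

STATE = b0:8 b1:- b2:6 b3:6 b4:8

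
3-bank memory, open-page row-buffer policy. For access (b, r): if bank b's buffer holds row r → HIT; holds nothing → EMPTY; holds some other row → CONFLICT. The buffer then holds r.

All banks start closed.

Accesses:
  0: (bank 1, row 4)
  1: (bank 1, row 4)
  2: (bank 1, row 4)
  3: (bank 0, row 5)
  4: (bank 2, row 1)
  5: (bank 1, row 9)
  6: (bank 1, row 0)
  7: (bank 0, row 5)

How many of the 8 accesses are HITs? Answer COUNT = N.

#0 (1,4) E
#1 (1,4) H  (was 4)
#2 (1,4) H  (was 4)
#3 (0,5) E
#4 (2,1) E
#5 (1,9) C  (was 4)
#6 (1,0) C  (was 9)
#7 (0,5) H  (was 5)

COUNT = 3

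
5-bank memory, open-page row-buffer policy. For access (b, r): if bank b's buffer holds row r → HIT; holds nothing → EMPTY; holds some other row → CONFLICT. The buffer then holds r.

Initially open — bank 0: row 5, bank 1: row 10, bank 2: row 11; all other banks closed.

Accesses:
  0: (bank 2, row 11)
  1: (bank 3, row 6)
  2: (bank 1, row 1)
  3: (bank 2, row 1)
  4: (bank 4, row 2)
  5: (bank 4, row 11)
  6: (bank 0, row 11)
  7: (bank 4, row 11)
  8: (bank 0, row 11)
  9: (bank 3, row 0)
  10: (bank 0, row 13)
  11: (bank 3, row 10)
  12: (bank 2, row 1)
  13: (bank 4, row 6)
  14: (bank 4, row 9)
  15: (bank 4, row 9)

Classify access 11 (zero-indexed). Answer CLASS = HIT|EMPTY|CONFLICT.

CLASS = CONFLICT

0: bank 2 row 11 — prev 11 → HIT
1: bank 3 row 6 — prev None → EMPTY
2: bank 1 row 1 — prev 10 → CONFLICT
3: bank 2 row 1 — prev 11 → CONFLICT
4: bank 4 row 2 — prev None → EMPTY
5: bank 4 row 11 — prev 2 → CONFLICT
6: bank 0 row 11 — prev 5 → CONFLICT
7: bank 4 row 11 — prev 11 → HIT
8: bank 0 row 11 — prev 11 → HIT
9: bank 3 row 0 — prev 6 → CONFLICT
10: bank 0 row 13 — prev 11 → CONFLICT
11: bank 3 row 10 — prev 0 → CONFLICT
12: bank 2 row 1 — prev 1 → HIT
13: bank 4 row 6 — prev 11 → CONFLICT
14: bank 4 row 9 — prev 6 → CONFLICT
15: bank 4 row 9 — prev 9 → HIT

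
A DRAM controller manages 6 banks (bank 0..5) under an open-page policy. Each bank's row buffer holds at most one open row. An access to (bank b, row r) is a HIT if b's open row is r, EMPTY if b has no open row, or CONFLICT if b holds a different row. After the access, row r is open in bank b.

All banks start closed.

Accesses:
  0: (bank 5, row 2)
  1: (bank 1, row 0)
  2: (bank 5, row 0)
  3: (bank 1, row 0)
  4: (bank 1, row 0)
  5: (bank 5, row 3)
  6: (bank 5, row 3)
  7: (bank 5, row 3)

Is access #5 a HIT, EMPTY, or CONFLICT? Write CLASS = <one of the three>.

#0 (5,2) E
#1 (1,0) E
#2 (5,0) C  (was 2)
#3 (1,0) H  (was 0)
#4 (1,0) H  (was 0)
#5 (5,3) C  (was 0)
#6 (5,3) H  (was 3)
#7 (5,3) H  (was 3)

CLASS = CONFLICT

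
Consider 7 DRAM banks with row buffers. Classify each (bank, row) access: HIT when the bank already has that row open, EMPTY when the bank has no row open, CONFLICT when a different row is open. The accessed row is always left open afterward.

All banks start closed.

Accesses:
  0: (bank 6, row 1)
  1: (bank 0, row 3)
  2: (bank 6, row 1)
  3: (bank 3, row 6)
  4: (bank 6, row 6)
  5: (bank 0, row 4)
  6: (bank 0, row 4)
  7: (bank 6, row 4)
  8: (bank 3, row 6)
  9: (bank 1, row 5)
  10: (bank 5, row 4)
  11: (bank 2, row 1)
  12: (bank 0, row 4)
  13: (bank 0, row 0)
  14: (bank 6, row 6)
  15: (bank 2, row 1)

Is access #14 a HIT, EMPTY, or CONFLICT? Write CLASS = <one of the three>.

0: bank 6 row 1 — prev None → EMPTY
1: bank 0 row 3 — prev None → EMPTY
2: bank 6 row 1 — prev 1 → HIT
3: bank 3 row 6 — prev None → EMPTY
4: bank 6 row 6 — prev 1 → CONFLICT
5: bank 0 row 4 — prev 3 → CONFLICT
6: bank 0 row 4 — prev 4 → HIT
7: bank 6 row 4 — prev 6 → CONFLICT
8: bank 3 row 6 — prev 6 → HIT
9: bank 1 row 5 — prev None → EMPTY
10: bank 5 row 4 — prev None → EMPTY
11: bank 2 row 1 — prev None → EMPTY
12: bank 0 row 4 — prev 4 → HIT
13: bank 0 row 0 — prev 4 → CONFLICT
14: bank 6 row 6 — prev 4 → CONFLICT
15: bank 2 row 1 — prev 1 → HIT

CLASS = CONFLICT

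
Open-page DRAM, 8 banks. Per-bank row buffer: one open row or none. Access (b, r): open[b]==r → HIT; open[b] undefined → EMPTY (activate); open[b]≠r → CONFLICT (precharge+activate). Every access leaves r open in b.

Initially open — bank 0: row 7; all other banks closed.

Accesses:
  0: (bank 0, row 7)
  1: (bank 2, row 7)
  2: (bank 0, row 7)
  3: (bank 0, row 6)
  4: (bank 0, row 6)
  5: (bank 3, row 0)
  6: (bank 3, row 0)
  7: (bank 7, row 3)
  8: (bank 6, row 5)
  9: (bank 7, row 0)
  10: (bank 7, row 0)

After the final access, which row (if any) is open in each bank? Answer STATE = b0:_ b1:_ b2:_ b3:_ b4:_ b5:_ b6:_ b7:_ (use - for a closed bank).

STATE = b0:6 b1:- b2:7 b3:0 b4:- b5:- b6:5 b7:0

#0 (0,7) H  (was 7)
#1 (2,7) E
#2 (0,7) H  (was 7)
#3 (0,6) C  (was 7)
#4 (0,6) H  (was 6)
#5 (3,0) E
#6 (3,0) H  (was 0)
#7 (7,3) E
#8 (6,5) E
#9 (7,0) C  (was 3)
#10 (7,0) H  (was 0)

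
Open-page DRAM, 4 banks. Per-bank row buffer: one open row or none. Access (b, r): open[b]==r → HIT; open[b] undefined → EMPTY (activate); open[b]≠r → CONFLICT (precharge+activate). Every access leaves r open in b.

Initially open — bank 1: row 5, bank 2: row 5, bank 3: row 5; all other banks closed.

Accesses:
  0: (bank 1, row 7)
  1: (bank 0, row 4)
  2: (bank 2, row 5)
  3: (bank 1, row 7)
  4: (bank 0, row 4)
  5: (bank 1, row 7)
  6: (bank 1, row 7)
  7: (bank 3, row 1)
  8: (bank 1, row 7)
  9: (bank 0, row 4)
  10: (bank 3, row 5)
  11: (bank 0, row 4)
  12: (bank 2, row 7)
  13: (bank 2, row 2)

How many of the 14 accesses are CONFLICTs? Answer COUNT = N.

  [0] b1 r7: had r5 ⇒ C
  [1] b0 r4: no row ⇒ E
  [2] b2 r5: had r5 ⇒ H
  [3] b1 r7: had r7 ⇒ H
  [4] b0 r4: had r4 ⇒ H
  [5] b1 r7: had r7 ⇒ H
  [6] b1 r7: had r7 ⇒ H
  [7] b3 r1: had r5 ⇒ C
  [8] b1 r7: had r7 ⇒ H
  [9] b0 r4: had r4 ⇒ H
  [10] b3 r5: had r1 ⇒ C
  [11] b0 r4: had r4 ⇒ H
  [12] b2 r7: had r5 ⇒ C
  [13] b2 r2: had r7 ⇒ C

COUNT = 5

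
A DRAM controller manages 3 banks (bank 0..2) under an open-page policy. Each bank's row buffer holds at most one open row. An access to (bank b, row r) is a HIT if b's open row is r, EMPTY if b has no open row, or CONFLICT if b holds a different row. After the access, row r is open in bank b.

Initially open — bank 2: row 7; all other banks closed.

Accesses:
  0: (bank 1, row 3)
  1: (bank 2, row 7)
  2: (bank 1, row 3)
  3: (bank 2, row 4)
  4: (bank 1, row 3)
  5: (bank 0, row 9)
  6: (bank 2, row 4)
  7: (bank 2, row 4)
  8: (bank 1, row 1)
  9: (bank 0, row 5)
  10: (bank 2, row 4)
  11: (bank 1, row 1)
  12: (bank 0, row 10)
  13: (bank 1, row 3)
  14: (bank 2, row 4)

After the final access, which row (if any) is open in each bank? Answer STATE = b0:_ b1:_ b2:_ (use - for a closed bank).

STATE = b0:10 b1:3 b2:4

step 0: bank1 None->3 [EMPTY]
step 1: bank2 7->7 [HIT]
step 2: bank1 3->3 [HIT]
step 3: bank2 7->4 [CONFLICT]
step 4: bank1 3->3 [HIT]
step 5: bank0 None->9 [EMPTY]
step 6: bank2 4->4 [HIT]
step 7: bank2 4->4 [HIT]
step 8: bank1 3->1 [CONFLICT]
step 9: bank0 9->5 [CONFLICT]
step 10: bank2 4->4 [HIT]
step 11: bank1 1->1 [HIT]
step 12: bank0 5->10 [CONFLICT]
step 13: bank1 1->3 [CONFLICT]
step 14: bank2 4->4 [HIT]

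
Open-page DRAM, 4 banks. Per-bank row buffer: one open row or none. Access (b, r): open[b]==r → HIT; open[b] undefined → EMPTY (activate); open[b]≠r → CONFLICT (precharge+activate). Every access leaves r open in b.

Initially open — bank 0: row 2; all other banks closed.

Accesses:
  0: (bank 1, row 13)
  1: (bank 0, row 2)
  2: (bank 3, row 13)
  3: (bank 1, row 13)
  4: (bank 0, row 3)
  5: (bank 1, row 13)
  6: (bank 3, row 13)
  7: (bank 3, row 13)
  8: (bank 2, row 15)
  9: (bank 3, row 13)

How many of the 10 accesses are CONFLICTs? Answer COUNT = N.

COUNT = 1

#0 (1,13) E
#1 (0,2) H  (was 2)
#2 (3,13) E
#3 (1,13) H  (was 13)
#4 (0,3) C  (was 2)
#5 (1,13) H  (was 13)
#6 (3,13) H  (was 13)
#7 (3,13) H  (was 13)
#8 (2,15) E
#9 (3,13) H  (was 13)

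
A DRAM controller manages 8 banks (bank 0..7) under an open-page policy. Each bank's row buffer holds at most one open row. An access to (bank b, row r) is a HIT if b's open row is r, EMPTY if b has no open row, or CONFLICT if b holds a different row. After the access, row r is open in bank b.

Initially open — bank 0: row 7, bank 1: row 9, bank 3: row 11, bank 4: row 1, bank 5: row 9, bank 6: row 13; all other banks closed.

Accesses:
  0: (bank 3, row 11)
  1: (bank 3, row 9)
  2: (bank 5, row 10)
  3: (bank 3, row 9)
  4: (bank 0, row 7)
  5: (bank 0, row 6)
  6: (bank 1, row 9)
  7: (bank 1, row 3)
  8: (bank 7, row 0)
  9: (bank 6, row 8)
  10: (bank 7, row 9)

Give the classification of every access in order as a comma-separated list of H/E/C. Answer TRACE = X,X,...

TRACE = H,C,C,H,H,C,H,C,E,C,C

0: bank 3 row 11 — prev 11 → HIT
1: bank 3 row 9 — prev 11 → CONFLICT
2: bank 5 row 10 — prev 9 → CONFLICT
3: bank 3 row 9 — prev 9 → HIT
4: bank 0 row 7 — prev 7 → HIT
5: bank 0 row 6 — prev 7 → CONFLICT
6: bank 1 row 9 — prev 9 → HIT
7: bank 1 row 3 — prev 9 → CONFLICT
8: bank 7 row 0 — prev None → EMPTY
9: bank 6 row 8 — prev 13 → CONFLICT
10: bank 7 row 9 — prev 0 → CONFLICT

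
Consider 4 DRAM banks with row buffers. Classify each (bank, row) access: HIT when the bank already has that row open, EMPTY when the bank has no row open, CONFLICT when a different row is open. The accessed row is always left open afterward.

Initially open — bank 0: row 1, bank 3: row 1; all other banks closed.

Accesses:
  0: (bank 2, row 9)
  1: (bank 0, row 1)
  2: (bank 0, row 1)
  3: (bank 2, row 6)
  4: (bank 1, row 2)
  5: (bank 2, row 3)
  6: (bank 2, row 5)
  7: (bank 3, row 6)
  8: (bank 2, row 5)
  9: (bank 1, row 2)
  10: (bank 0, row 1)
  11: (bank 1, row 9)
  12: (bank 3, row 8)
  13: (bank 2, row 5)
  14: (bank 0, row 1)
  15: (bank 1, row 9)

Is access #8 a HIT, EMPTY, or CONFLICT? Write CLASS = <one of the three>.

  [0] b2 r9: no row ⇒ E
  [1] b0 r1: had r1 ⇒ H
  [2] b0 r1: had r1 ⇒ H
  [3] b2 r6: had r9 ⇒ C
  [4] b1 r2: no row ⇒ E
  [5] b2 r3: had r6 ⇒ C
  [6] b2 r5: had r3 ⇒ C
  [7] b3 r6: had r1 ⇒ C
  [8] b2 r5: had r5 ⇒ H
  [9] b1 r2: had r2 ⇒ H
  [10] b0 r1: had r1 ⇒ H
  [11] b1 r9: had r2 ⇒ C
  [12] b3 r8: had r6 ⇒ C
  [13] b2 r5: had r5 ⇒ H
  [14] b0 r1: had r1 ⇒ H
  [15] b1 r9: had r9 ⇒ H

CLASS = HIT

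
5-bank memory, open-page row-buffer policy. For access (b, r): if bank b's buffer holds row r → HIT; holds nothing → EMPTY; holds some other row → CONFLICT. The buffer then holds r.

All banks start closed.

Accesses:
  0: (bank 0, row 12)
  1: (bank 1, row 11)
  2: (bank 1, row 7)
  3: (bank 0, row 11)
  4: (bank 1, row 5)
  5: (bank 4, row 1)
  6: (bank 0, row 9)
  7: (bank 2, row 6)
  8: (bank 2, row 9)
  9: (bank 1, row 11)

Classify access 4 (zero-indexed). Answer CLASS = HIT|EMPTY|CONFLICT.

step 0: bank0 None->12 [EMPTY]
step 1: bank1 None->11 [EMPTY]
step 2: bank1 11->7 [CONFLICT]
step 3: bank0 12->11 [CONFLICT]
step 4: bank1 7->5 [CONFLICT]
step 5: bank4 None->1 [EMPTY]
step 6: bank0 11->9 [CONFLICT]
step 7: bank2 None->6 [EMPTY]
step 8: bank2 6->9 [CONFLICT]
step 9: bank1 5->11 [CONFLICT]

CLASS = CONFLICT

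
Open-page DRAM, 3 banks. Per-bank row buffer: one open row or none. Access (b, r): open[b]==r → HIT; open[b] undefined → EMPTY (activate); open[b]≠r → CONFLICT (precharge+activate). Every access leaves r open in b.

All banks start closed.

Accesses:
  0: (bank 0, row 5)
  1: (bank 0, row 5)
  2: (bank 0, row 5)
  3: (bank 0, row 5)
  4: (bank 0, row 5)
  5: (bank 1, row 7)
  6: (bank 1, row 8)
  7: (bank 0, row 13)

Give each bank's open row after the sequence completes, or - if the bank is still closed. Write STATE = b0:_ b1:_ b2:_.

STATE = b0:13 b1:8 b2:-

#0 (0,5) E
#1 (0,5) H  (was 5)
#2 (0,5) H  (was 5)
#3 (0,5) H  (was 5)
#4 (0,5) H  (was 5)
#5 (1,7) E
#6 (1,8) C  (was 7)
#7 (0,13) C  (was 5)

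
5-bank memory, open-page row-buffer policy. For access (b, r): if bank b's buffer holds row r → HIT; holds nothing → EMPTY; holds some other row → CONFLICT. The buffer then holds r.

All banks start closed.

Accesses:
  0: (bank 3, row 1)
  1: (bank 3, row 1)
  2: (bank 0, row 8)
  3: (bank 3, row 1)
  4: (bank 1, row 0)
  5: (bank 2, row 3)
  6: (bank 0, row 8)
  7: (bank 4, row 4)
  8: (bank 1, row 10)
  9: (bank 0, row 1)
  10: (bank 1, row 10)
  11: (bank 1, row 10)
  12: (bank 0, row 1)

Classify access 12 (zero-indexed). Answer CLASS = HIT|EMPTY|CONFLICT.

#0 (3,1) E
#1 (3,1) H  (was 1)
#2 (0,8) E
#3 (3,1) H  (was 1)
#4 (1,0) E
#5 (2,3) E
#6 (0,8) H  (was 8)
#7 (4,4) E
#8 (1,10) C  (was 0)
#9 (0,1) C  (was 8)
#10 (1,10) H  (was 10)
#11 (1,10) H  (was 10)
#12 (0,1) H  (was 1)

CLASS = HIT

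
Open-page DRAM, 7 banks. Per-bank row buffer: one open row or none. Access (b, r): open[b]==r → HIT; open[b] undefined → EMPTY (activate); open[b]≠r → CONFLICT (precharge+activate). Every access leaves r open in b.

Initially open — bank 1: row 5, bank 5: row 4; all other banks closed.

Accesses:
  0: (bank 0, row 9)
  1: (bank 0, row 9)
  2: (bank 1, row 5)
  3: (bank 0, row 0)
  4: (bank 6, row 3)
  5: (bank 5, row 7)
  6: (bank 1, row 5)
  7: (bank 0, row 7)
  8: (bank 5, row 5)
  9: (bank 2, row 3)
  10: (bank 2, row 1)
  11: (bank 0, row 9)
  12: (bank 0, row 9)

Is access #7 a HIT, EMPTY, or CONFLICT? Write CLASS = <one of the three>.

0: bank 0 row 9 — prev None → EMPTY
1: bank 0 row 9 — prev 9 → HIT
2: bank 1 row 5 — prev 5 → HIT
3: bank 0 row 0 — prev 9 → CONFLICT
4: bank 6 row 3 — prev None → EMPTY
5: bank 5 row 7 — prev 4 → CONFLICT
6: bank 1 row 5 — prev 5 → HIT
7: bank 0 row 7 — prev 0 → CONFLICT
8: bank 5 row 5 — prev 7 → CONFLICT
9: bank 2 row 3 — prev None → EMPTY
10: bank 2 row 1 — prev 3 → CONFLICT
11: bank 0 row 9 — prev 7 → CONFLICT
12: bank 0 row 9 — prev 9 → HIT

CLASS = CONFLICT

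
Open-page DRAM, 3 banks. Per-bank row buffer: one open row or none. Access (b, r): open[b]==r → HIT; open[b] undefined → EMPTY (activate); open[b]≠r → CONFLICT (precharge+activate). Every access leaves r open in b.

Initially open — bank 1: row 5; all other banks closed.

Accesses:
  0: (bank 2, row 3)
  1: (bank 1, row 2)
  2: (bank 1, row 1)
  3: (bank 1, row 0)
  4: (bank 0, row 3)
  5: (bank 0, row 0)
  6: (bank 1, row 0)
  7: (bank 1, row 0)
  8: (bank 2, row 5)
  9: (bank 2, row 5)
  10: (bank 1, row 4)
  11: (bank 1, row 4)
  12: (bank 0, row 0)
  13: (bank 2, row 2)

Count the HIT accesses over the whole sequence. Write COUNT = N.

COUNT = 5

  [0] b2 r3: no row ⇒ E
  [1] b1 r2: had r5 ⇒ C
  [2] b1 r1: had r2 ⇒ C
  [3] b1 r0: had r1 ⇒ C
  [4] b0 r3: no row ⇒ E
  [5] b0 r0: had r3 ⇒ C
  [6] b1 r0: had r0 ⇒ H
  [7] b1 r0: had r0 ⇒ H
  [8] b2 r5: had r3 ⇒ C
  [9] b2 r5: had r5 ⇒ H
  [10] b1 r4: had r0 ⇒ C
  [11] b1 r4: had r4 ⇒ H
  [12] b0 r0: had r0 ⇒ H
  [13] b2 r2: had r5 ⇒ C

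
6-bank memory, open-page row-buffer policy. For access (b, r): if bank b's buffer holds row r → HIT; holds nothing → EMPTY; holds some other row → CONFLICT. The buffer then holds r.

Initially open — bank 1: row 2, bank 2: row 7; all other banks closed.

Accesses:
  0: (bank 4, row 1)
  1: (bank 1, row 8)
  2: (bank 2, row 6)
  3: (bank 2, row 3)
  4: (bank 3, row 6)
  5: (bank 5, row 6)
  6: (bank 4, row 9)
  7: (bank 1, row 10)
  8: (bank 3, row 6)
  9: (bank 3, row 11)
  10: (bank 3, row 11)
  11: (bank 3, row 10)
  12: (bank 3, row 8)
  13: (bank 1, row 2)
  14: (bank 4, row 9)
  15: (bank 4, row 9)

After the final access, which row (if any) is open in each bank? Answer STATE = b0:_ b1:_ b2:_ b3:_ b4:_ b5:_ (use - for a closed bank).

0: bank 4 row 1 — prev None → EMPTY
1: bank 1 row 8 — prev 2 → CONFLICT
2: bank 2 row 6 — prev 7 → CONFLICT
3: bank 2 row 3 — prev 6 → CONFLICT
4: bank 3 row 6 — prev None → EMPTY
5: bank 5 row 6 — prev None → EMPTY
6: bank 4 row 9 — prev 1 → CONFLICT
7: bank 1 row 10 — prev 8 → CONFLICT
8: bank 3 row 6 — prev 6 → HIT
9: bank 3 row 11 — prev 6 → CONFLICT
10: bank 3 row 11 — prev 11 → HIT
11: bank 3 row 10 — prev 11 → CONFLICT
12: bank 3 row 8 — prev 10 → CONFLICT
13: bank 1 row 2 — prev 10 → CONFLICT
14: bank 4 row 9 — prev 9 → HIT
15: bank 4 row 9 — prev 9 → HIT

STATE = b0:- b1:2 b2:3 b3:8 b4:9 b5:6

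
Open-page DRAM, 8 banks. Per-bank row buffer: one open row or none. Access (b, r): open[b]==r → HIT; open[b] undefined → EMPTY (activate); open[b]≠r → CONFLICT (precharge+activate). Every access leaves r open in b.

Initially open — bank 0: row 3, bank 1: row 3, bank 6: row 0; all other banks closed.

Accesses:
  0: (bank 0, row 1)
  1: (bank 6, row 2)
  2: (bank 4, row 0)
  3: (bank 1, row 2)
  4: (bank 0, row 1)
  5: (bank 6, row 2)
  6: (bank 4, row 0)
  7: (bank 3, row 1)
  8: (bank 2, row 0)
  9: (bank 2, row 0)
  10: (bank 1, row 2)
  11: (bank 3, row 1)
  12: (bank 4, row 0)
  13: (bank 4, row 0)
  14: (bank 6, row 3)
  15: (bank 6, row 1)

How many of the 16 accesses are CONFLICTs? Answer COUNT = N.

0: bank 0 row 1 — prev 3 → CONFLICT
1: bank 6 row 2 — prev 0 → CONFLICT
2: bank 4 row 0 — prev None → EMPTY
3: bank 1 row 2 — prev 3 → CONFLICT
4: bank 0 row 1 — prev 1 → HIT
5: bank 6 row 2 — prev 2 → HIT
6: bank 4 row 0 — prev 0 → HIT
7: bank 3 row 1 — prev None → EMPTY
8: bank 2 row 0 — prev None → EMPTY
9: bank 2 row 0 — prev 0 → HIT
10: bank 1 row 2 — prev 2 → HIT
11: bank 3 row 1 — prev 1 → HIT
12: bank 4 row 0 — prev 0 → HIT
13: bank 4 row 0 — prev 0 → HIT
14: bank 6 row 3 — prev 2 → CONFLICT
15: bank 6 row 1 — prev 3 → CONFLICT

COUNT = 5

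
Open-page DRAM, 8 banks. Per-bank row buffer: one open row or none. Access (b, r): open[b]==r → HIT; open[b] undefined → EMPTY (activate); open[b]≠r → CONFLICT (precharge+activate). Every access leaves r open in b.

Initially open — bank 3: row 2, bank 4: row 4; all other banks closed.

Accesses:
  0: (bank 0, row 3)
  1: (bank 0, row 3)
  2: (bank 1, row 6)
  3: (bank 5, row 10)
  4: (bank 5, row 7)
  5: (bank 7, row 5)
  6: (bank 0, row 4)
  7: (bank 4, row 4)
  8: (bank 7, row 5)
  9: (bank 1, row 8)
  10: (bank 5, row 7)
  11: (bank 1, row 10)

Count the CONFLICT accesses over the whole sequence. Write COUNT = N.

COUNT = 4

  [0] b0 r3: no row ⇒ E
  [1] b0 r3: had r3 ⇒ H
  [2] b1 r6: no row ⇒ E
  [3] b5 r10: no row ⇒ E
  [4] b5 r7: had r10 ⇒ C
  [5] b7 r5: no row ⇒ E
  [6] b0 r4: had r3 ⇒ C
  [7] b4 r4: had r4 ⇒ H
  [8] b7 r5: had r5 ⇒ H
  [9] b1 r8: had r6 ⇒ C
  [10] b5 r7: had r7 ⇒ H
  [11] b1 r10: had r8 ⇒ C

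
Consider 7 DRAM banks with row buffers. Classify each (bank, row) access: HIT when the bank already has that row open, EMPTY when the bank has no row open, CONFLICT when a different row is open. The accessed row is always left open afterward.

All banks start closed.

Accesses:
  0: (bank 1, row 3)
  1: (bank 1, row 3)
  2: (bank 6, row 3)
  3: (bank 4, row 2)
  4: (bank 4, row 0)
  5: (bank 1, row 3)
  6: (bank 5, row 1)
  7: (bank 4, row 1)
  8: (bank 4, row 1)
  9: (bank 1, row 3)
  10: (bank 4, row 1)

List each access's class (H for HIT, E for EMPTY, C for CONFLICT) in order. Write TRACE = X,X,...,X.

TRACE = E,H,E,E,C,H,E,C,H,H,H

#0 (1,3) E
#1 (1,3) H  (was 3)
#2 (6,3) E
#3 (4,2) E
#4 (4,0) C  (was 2)
#5 (1,3) H  (was 3)
#6 (5,1) E
#7 (4,1) C  (was 0)
#8 (4,1) H  (was 1)
#9 (1,3) H  (was 3)
#10 (4,1) H  (was 1)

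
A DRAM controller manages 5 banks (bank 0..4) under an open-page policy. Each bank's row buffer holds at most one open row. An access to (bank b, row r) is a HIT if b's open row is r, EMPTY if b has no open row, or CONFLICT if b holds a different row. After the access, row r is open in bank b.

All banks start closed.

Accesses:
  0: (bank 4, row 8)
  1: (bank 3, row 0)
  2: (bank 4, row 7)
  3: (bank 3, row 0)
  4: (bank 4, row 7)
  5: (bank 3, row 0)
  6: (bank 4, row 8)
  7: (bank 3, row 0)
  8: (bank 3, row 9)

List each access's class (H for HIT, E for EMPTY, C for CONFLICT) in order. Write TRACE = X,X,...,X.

#0 (4,8) E
#1 (3,0) E
#2 (4,7) C  (was 8)
#3 (3,0) H  (was 0)
#4 (4,7) H  (was 7)
#5 (3,0) H  (was 0)
#6 (4,8) C  (was 7)
#7 (3,0) H  (was 0)
#8 (3,9) C  (was 0)

TRACE = E,E,C,H,H,H,C,H,C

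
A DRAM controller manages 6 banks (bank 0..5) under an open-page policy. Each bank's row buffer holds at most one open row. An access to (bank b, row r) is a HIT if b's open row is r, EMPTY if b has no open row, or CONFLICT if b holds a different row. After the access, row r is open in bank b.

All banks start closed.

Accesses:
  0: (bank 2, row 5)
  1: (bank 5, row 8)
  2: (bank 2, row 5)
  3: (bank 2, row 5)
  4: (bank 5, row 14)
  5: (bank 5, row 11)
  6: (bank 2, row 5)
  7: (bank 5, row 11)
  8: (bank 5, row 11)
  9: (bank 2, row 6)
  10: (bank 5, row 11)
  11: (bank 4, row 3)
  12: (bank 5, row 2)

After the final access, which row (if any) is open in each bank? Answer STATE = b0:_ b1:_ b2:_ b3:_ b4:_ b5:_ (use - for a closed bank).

STATE = b0:- b1:- b2:6 b3:- b4:3 b5:2

#0 (2,5) E
#1 (5,8) E
#2 (2,5) H  (was 5)
#3 (2,5) H  (was 5)
#4 (5,14) C  (was 8)
#5 (5,11) C  (was 14)
#6 (2,5) H  (was 5)
#7 (5,11) H  (was 11)
#8 (5,11) H  (was 11)
#9 (2,6) C  (was 5)
#10 (5,11) H  (was 11)
#11 (4,3) E
#12 (5,2) C  (was 11)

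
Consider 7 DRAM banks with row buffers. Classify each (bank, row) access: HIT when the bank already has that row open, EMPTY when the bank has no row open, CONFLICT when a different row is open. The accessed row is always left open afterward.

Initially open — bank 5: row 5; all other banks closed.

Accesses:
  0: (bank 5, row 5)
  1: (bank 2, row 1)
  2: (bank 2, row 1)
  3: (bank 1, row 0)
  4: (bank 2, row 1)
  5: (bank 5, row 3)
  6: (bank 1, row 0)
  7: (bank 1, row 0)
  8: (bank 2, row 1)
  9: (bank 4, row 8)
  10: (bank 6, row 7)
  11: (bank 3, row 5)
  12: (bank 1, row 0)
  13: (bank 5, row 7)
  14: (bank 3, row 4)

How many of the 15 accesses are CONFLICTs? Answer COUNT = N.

  [0] b5 r5: had r5 ⇒ H
  [1] b2 r1: no row ⇒ E
  [2] b2 r1: had r1 ⇒ H
  [3] b1 r0: no row ⇒ E
  [4] b2 r1: had r1 ⇒ H
  [5] b5 r3: had r5 ⇒ C
  [6] b1 r0: had r0 ⇒ H
  [7] b1 r0: had r0 ⇒ H
  [8] b2 r1: had r1 ⇒ H
  [9] b4 r8: no row ⇒ E
  [10] b6 r7: no row ⇒ E
  [11] b3 r5: no row ⇒ E
  [12] b1 r0: had r0 ⇒ H
  [13] b5 r7: had r3 ⇒ C
  [14] b3 r4: had r5 ⇒ C

COUNT = 3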